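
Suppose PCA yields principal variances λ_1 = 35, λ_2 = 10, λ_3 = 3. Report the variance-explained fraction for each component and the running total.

Step 1 — total variance = trace(Sigma) = Σ λ_i = 35 + 10 + 3 = 48.

Step 2 — fraction explained by component i = λ_i / Σ λ:
  PC1: 35/48 = 0.7292
  PC2: 10/48 = 0.2083
  PC3: 3/48 = 0.0625

Step 3 — cumulative fraction after k components = (λ_1 + ... + λ_k) / Σ λ:
  k = 1: 35/48 = 0.7292
  k = 2: (35 + 10)/48 = 45/48 = 0.9375
  k = 3: (35 + 10 + 3)/48 = 48/48 = 1

Summary (fraction, with percent):

explained: PC1 0.7292 (72.92%), PC2 0.2083 (20.83%), PC3 0.0625 (6.25%);  cumulative: 0.7292, 0.9375, 1


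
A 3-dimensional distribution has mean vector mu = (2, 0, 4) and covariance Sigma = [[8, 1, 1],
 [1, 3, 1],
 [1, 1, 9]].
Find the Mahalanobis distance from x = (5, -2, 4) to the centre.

Step 1 — centre the observation: (x - mu) = (3, -2, 0).

Step 2 — invert Sigma (cofactor / det for 3×3, or solve directly):
  Sigma^{-1} = [[0.1313, -0.0404, -0.0101],
 [-0.0404, 0.3586, -0.0354],
 [-0.0101, -0.0354, 0.1162]].

Step 3 — form the quadratic (x - mu)^T · Sigma^{-1} · (x - mu):
  Sigma^{-1} · (x - mu) = (0.4747, -0.8384, 0.0404).
  (x - mu)^T · [Sigma^{-1} · (x - mu)] = (3)·(0.4747) + (-2)·(-0.8384) + (0)·(0.0404) = 3.101.

Step 4 — take square root: d = √(3.101) ≈ 1.761.

d(x, mu) = √(3.101) ≈ 1.761


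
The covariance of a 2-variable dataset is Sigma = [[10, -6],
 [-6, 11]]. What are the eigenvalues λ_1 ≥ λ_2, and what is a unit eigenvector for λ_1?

Step 1 — characteristic polynomial of 2×2 Sigma:
  det(Sigma - λI) = λ² - trace · λ + det = 0.
  trace = 10 + 11 = 21, det = 10·11 - (-6)² = 74.
Step 2 — discriminant:
  Δ = trace² - 4·det = 441 - 296 = 145.
Step 3 — eigenvalues:
  λ = (trace ± √Δ)/2 = (21 ± 12.0416)/2,
  λ_1 = 16.5208,  λ_2 = 4.4792.

Step 4 — unit eigenvector for λ_1: solve (Sigma - λ_1 I)v = 0. First row:
  (10 - 16.5208)·v_x + (-6)·v_y = 0, i.e. (-6.5208)·v_x + (-6)·v_y = 0,
  so v ∝ (b, λ_1 - a) = (-6, 6.5208); multiply by -1 so the first entry is positive: u = (6, -6.5208).
  ||u|| = √((6)² + (-6.5208)²) = √(78.5208) ≈ 8.8612,
  v_1 = u/||u|| ≈ (0.6771, -0.7359) (||v_1|| = 1).

λ_1 = 16.5208,  λ_2 = 4.4792;  v_1 ≈ (0.6771, -0.7359)


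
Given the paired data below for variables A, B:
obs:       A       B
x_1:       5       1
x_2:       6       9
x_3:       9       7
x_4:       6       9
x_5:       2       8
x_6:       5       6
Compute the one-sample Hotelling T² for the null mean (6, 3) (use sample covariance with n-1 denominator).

Step 1 — sample mean vector:
  mean(A) = (5 + 6 + 9 + 6 + 2 + 5) / 6 = 33/6 = 5.5
  mean(B) = (1 + 9 + 7 + 9 + 8 + 6) / 6 = 40/6 = 6.6667
  x̄ = (5.5, 6.6667),  deviation x̄ - mu_0 = (5.5, 6.6667) - (6, 3) = (-0.5, 3.6667).

Step 2 — sample covariance matrix, S[i,j] = (1/(n-1)) · Σ_k (x_{k,i} - mean_i) · (x_{k,j} - mean_j), divisor n-1 = 5:
  S[A,A] = ((-0.5)·(-0.5) + (0.5)·(0.5) + (3.5)·(3.5) + (0.5)·(0.5) + (-3.5)·(-3.5) + (-0.5)·(-0.5)) / 5 = 25.5/5 = 5.1
  S[A,B] = ((-0.5)·(-5.6667) + (0.5)·(2.3333) + (3.5)·(0.3333) + (0.5)·(2.3333) + (-3.5)·(1.3333) + (-0.5)·(-0.6667)) / 5 = 2/5 = 0.4
  S[B,B] = ((-5.6667)·(-5.6667) + (2.3333)·(2.3333) + (0.3333)·(0.3333) + (2.3333)·(2.3333) + (1.3333)·(1.3333) + (-0.6667)·(-0.6667)) / 5 = 45.3333/5 = 9.0667
  S = [[5.1, 0.4],
 [0.4, 9.0667]].

Step 3 — invert S. det(S) = 5.1·9.0667 - (0.4)² = 46.08.
  S^{-1} = (1/det) · [[d, -b], [-b, a]] = [[0.1968, -0.0087],
 [-0.0087, 0.1107]].

Step 4 — quadratic form (x̄ - mu_0)^T · S^{-1} · (x̄ - mu_0):
  S^{-1} · (x̄ - mu_0) = (-0.1302, 0.4102),
  (x̄ - mu_0)^T · [...] = (-0.5)·(-0.1302) + (3.6667)·(0.4102) = 1.569.

Step 5 — scale by n: T² = 6 · 1.569 = 9.4141.

T² ≈ 9.4141


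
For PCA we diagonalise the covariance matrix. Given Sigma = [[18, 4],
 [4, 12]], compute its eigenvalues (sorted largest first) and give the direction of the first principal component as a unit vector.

Step 1 — characteristic polynomial of 2×2 Sigma:
  det(Sigma - λI) = λ² - trace · λ + det = 0.
  trace = 18 + 12 = 30, det = 18·12 - (4)² = 200.
Step 2 — discriminant:
  Δ = trace² - 4·det = 900 - 800 = 100.
Step 3 — eigenvalues:
  λ = (trace ± √Δ)/2 = (30 ± 10)/2,
  λ_1 = 20,  λ_2 = 10.

Step 4 — unit eigenvector for λ_1: solve (Sigma - λ_1 I)v = 0. First row:
  (18 - 20)·v_x + (4)·v_y = 0, i.e. (-2)·v_x + (4)·v_y = 0,
  so v ∝ (b, λ_1 - a) = (4, 2) = u.
  ||u|| = √((4)² + (2)²) = √(20) ≈ 4.4721,
  v_1 = u/||u|| ≈ (0.8944, 0.4472) (||v_1|| = 1).

λ_1 = 20,  λ_2 = 10;  v_1 ≈ (0.8944, 0.4472)


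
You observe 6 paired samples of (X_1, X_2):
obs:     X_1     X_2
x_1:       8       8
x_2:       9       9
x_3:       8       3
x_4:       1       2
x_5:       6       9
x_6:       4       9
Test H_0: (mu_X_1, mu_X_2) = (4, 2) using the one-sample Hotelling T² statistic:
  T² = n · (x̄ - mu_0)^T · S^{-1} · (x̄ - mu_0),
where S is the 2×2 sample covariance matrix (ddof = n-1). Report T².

Step 1 — sample mean vector:
  mean(X_1) = (8 + 9 + 8 + 1 + 6 + 4) / 6 = 36/6 = 6
  mean(X_2) = (8 + 9 + 3 + 2 + 9 + 9) / 6 = 40/6 = 6.6667
  x̄ = (6, 6.6667),  deviation x̄ - mu_0 = (6, 6.6667) - (4, 2) = (2, 4.6667).

Step 2 — sample covariance matrix, S[i,j] = (1/(n-1)) · Σ_k (x_{k,i} - mean_i) · (x_{k,j} - mean_j), divisor n-1 = 5:
  S[X_1,X_1] = ((2)·(2) + (3)·(3) + (2)·(2) + (-5)·(-5) + (0)·(0) + (-2)·(-2)) / 5 = 46/5 = 9.2
  S[X_1,X_2] = ((2)·(1.3333) + (3)·(2.3333) + (2)·(-3.6667) + (-5)·(-4.6667) + (0)·(2.3333) + (-2)·(2.3333)) / 5 = 21/5 = 4.2
  S[X_2,X_2] = ((1.3333)·(1.3333) + (2.3333)·(2.3333) + (-3.6667)·(-3.6667) + (-4.6667)·(-4.6667) + (2.3333)·(2.3333) + (2.3333)·(2.3333)) / 5 = 53.3333/5 = 10.6667
  S = [[9.2, 4.2],
 [4.2, 10.6667]].

Step 3 — invert S. det(S) = 9.2·10.6667 - (4.2)² = 80.4933.
  S^{-1} = (1/det) · [[d, -b], [-b, a]] = [[0.1325, -0.0522],
 [-0.0522, 0.1143]].

Step 4 — quadratic form (x̄ - mu_0)^T · S^{-1} · (x̄ - mu_0):
  S^{-1} · (x̄ - mu_0) = (0.0215, 0.429),
  (x̄ - mu_0)^T · [...] = (2)·(0.0215) + (4.6667)·(0.429) = 2.0452.

Step 5 — scale by n: T² = 6 · 2.0452 = 12.271.

T² ≈ 12.271


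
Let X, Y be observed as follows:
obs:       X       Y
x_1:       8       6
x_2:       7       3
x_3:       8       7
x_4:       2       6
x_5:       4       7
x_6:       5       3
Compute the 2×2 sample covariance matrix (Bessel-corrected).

Step 1 — column means:
  mean(X) = (8 + 7 + 8 + 2 + 4 + 5) / 6 = 34/6 = 5.6667
  mean(Y) = (6 + 3 + 7 + 6 + 7 + 3) / 6 = 32/6 = 5.3333

Step 2 — sample covariance S[i,j] = (1/(n-1)) · Σ_k (x_{k,i} - mean_i) · (x_{k,j} - mean_j), with n-1 = 5.
  S[X,X] = ((2.3333)·(2.3333) + (1.3333)·(1.3333) + (2.3333)·(2.3333) + (-3.6667)·(-3.6667) + (-1.6667)·(-1.6667) + (-0.6667)·(-0.6667)) / 5 = 29.3333/5 = 5.8667
  S[X,Y] = ((2.3333)·(0.6667) + (1.3333)·(-2.3333) + (2.3333)·(1.6667) + (-3.6667)·(0.6667) + (-1.6667)·(1.6667) + (-0.6667)·(-2.3333)) / 5 = -1.3333/5 = -0.2667
  S[Y,Y] = ((0.6667)·(0.6667) + (-2.3333)·(-2.3333) + (1.6667)·(1.6667) + (0.6667)·(0.6667) + (1.6667)·(1.6667) + (-2.3333)·(-2.3333)) / 5 = 17.3333/5 = 3.4667

S is symmetric (S[j,i] = S[i,j]). Assembling:

S = [[5.8667, -0.2667],
 [-0.2667, 3.4667]]


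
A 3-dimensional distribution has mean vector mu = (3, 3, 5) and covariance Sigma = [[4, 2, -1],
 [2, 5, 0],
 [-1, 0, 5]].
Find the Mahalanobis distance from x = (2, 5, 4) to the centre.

Step 1 — centre the observation: (x - mu) = (-1, 2, -1).

Step 2 — invert Sigma (cofactor / det for 3×3, or solve directly):
  Sigma^{-1} = [[0.3333, -0.1333, 0.0667],
 [-0.1333, 0.2533, -0.0267],
 [0.0667, -0.0267, 0.2133]].

Step 3 — form the quadratic (x - mu)^T · Sigma^{-1} · (x - mu):
  Sigma^{-1} · (x - mu) = (-0.6667, 0.6667, -0.3333).
  (x - mu)^T · [Sigma^{-1} · (x - mu)] = (-1)·(-0.6667) + (2)·(0.6667) + (-1)·(-0.3333) = 2.3333.

Step 4 — take square root: d = √(2.3333) ≈ 1.5275.

d(x, mu) = √(2.3333) ≈ 1.5275


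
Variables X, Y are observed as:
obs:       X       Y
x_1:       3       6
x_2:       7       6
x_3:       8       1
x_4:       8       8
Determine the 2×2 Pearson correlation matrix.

Step 1 — column means:
  mean(X) = (3 + 7 + 8 + 8) / 4 = 26/4 = 6.5
  mean(Y) = (6 + 6 + 1 + 8) / 4 = 21/4 = 5.25

Step 2 — sample variances and covariances s[i,j] = (1/(n-1)) · Σ_k (x_{k,i} - mean_i) · (x_{k,j} - mean_j), with n-1 = 3:
  s[X,X] = ((-3.5)·(-3.5) + (0.5)·(0.5) + (1.5)·(1.5) + (1.5)·(1.5)) / 3 = 17/3 = 5.6667
  s[X,Y] = ((-3.5)·(0.75) + (0.5)·(0.75) + (1.5)·(-4.25) + (1.5)·(2.75)) / 3 = -4.5/3 = -1.5
  s[Y,Y] = ((0.75)·(0.75) + (0.75)·(0.75) + (-4.25)·(-4.25) + (2.75)·(2.75)) / 3 = 26.75/3 = 8.9167
  Sample standard deviations s_i = √(s[i,i]):
  s(X) = √(5.6667) = 2.3805
  s(Y) = √(8.9167) = 2.9861

Step 3 — r_{ij} = s_{ij} / (s_i · s_j):
  r[X,X] = 1 (diagonal).
  r[X,Y] = -1.5 / (2.3805 · 2.9861) = -1.5 / 7.1083 = -0.211
  r[Y,Y] = 1 (diagonal).

R is symmetric with unit diagonal. Assembling:

R = [[1, -0.211],
 [-0.211, 1]]


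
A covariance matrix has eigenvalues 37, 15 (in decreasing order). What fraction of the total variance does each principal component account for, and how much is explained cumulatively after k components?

Step 1 — total variance = trace(Sigma) = Σ λ_i = 37 + 15 = 52.

Step 2 — fraction explained by component i = λ_i / Σ λ:
  PC1: 37/52 = 0.7115
  PC2: 15/52 = 0.2885

Step 3 — cumulative fraction after k components = (λ_1 + ... + λ_k) / Σ λ:
  k = 1: 37/52 = 0.7115
  k = 2: (37 + 15)/52 = 52/52 = 1

Summary (fraction, with percent):

explained: PC1 0.7115 (71.15%), PC2 0.2885 (28.85%);  cumulative: 0.7115, 1


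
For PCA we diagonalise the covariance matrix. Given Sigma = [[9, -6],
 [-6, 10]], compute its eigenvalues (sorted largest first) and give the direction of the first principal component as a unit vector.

Step 1 — characteristic polynomial of 2×2 Sigma:
  det(Sigma - λI) = λ² - trace · λ + det = 0.
  trace = 9 + 10 = 19, det = 9·10 - (-6)² = 54.
Step 2 — discriminant:
  Δ = trace² - 4·det = 361 - 216 = 145.
Step 3 — eigenvalues:
  λ = (trace ± √Δ)/2 = (19 ± 12.0416)/2,
  λ_1 = 15.5208,  λ_2 = 3.4792.

Step 4 — unit eigenvector for λ_1: solve (Sigma - λ_1 I)v = 0. First row:
  (9 - 15.5208)·v_x + (-6)·v_y = 0, i.e. (-6.5208)·v_x + (-6)·v_y = 0,
  so v ∝ (b, λ_1 - a) = (-6, 6.5208); multiply by -1 so the first entry is positive: u = (6, -6.5208).
  ||u|| = √((6)² + (-6.5208)²) = √(78.5208) ≈ 8.8612,
  v_1 = u/||u|| ≈ (0.6771, -0.7359) (||v_1|| = 1).

λ_1 = 15.5208,  λ_2 = 3.4792;  v_1 ≈ (0.6771, -0.7359)


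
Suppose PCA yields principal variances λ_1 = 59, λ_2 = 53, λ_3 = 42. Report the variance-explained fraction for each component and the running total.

Step 1 — total variance = trace(Sigma) = Σ λ_i = 59 + 53 + 42 = 154.

Step 2 — fraction explained by component i = λ_i / Σ λ:
  PC1: 59/154 = 0.3831
  PC2: 53/154 = 0.3442
  PC3: 42/154 = 0.2727

Step 3 — cumulative fraction after k components = (λ_1 + ... + λ_k) / Σ λ:
  k = 1: 59/154 = 0.3831
  k = 2: (59 + 53)/154 = 112/154 = 0.7273
  k = 3: (59 + 53 + 42)/154 = 154/154 = 1

Summary (fraction, with percent):

explained: PC1 0.3831 (38.31%), PC2 0.3442 (34.42%), PC3 0.2727 (27.27%);  cumulative: 0.3831, 0.7273, 1


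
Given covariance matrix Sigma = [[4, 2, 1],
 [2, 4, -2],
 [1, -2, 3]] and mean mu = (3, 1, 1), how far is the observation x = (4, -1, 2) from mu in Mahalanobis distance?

Step 1 — centre the observation: (x - mu) = (1, -2, 1).

Step 2 — invert Sigma (cofactor / det for 3×3, or solve directly):
  Sigma^{-1} = [[1, -1, -1],
 [-1, 1.375, 1.25],
 [-1, 1.25, 1.5]].

Step 3 — form the quadratic (x - mu)^T · Sigma^{-1} · (x - mu):
  Sigma^{-1} · (x - mu) = (2, -2.5, -2).
  (x - mu)^T · [Sigma^{-1} · (x - mu)] = (1)·(2) + (-2)·(-2.5) + (1)·(-2) = 5.

Step 4 — take square root: d = √(5) ≈ 2.2361.

d(x, mu) = √(5) ≈ 2.2361


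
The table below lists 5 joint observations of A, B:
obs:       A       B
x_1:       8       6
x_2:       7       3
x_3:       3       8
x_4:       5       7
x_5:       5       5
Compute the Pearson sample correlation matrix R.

Step 1 — column means:
  mean(A) = (8 + 7 + 3 + 5 + 5) / 5 = 28/5 = 5.6
  mean(B) = (6 + 3 + 8 + 7 + 5) / 5 = 29/5 = 5.8

Step 2 — sample variances and covariances s[i,j] = (1/(n-1)) · Σ_k (x_{k,i} - mean_i) · (x_{k,j} - mean_j), with n-1 = 4:
  s[A,A] = ((2.4)·(2.4) + (1.4)·(1.4) + (-2.6)·(-2.6) + (-0.6)·(-0.6) + (-0.6)·(-0.6)) / 4 = 15.2/4 = 3.8
  s[A,B] = ((2.4)·(0.2) + (1.4)·(-2.8) + (-2.6)·(2.2) + (-0.6)·(1.2) + (-0.6)·(-0.8)) / 4 = -9.4/4 = -2.35
  s[B,B] = ((0.2)·(0.2) + (-2.8)·(-2.8) + (2.2)·(2.2) + (1.2)·(1.2) + (-0.8)·(-0.8)) / 4 = 14.8/4 = 3.7
  Sample standard deviations s_i = √(s[i,i]):
  s(A) = √(3.8) = 1.9494
  s(B) = √(3.7) = 1.9235

Step 3 — r_{ij} = s_{ij} / (s_i · s_j):
  r[A,A] = 1 (diagonal).
  r[A,B] = -2.35 / (1.9494 · 1.9235) = -2.35 / 3.7497 = -0.6267
  r[B,B] = 1 (diagonal).

R is symmetric with unit diagonal. Assembling:

R = [[1, -0.6267],
 [-0.6267, 1]]


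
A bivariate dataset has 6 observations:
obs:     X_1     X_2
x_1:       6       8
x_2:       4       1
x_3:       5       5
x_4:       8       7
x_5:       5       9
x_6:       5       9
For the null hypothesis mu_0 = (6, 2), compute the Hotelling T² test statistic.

Step 1 — sample mean vector:
  mean(X_1) = (6 + 4 + 5 + 8 + 5 + 5) / 6 = 33/6 = 5.5
  mean(X_2) = (8 + 1 + 5 + 7 + 9 + 9) / 6 = 39/6 = 6.5
  x̄ = (5.5, 6.5),  deviation x̄ - mu_0 = (5.5, 6.5) - (6, 2) = (-0.5, 4.5).

Step 2 — sample covariance matrix, S[i,j] = (1/(n-1)) · Σ_k (x_{k,i} - mean_i) · (x_{k,j} - mean_j), divisor n-1 = 5:
  S[X_1,X_1] = ((0.5)·(0.5) + (-1.5)·(-1.5) + (-0.5)·(-0.5) + (2.5)·(2.5) + (-0.5)·(-0.5) + (-0.5)·(-0.5)) / 5 = 9.5/5 = 1.9
  S[X_1,X_2] = ((0.5)·(1.5) + (-1.5)·(-5.5) + (-0.5)·(-1.5) + (2.5)·(0.5) + (-0.5)·(2.5) + (-0.5)·(2.5)) / 5 = 8.5/5 = 1.7
  S[X_2,X_2] = ((1.5)·(1.5) + (-5.5)·(-5.5) + (-1.5)·(-1.5) + (0.5)·(0.5) + (2.5)·(2.5) + (2.5)·(2.5)) / 5 = 47.5/5 = 9.5
  S = [[1.9, 1.7],
 [1.7, 9.5]].

Step 3 — invert S. det(S) = 1.9·9.5 - (1.7)² = 15.16.
  S^{-1} = (1/det) · [[d, -b], [-b, a]] = [[0.6266, -0.1121],
 [-0.1121, 0.1253]].

Step 4 — quadratic form (x̄ - mu_0)^T · S^{-1} · (x̄ - mu_0):
  S^{-1} · (x̄ - mu_0) = (-0.8179, 0.6201),
  (x̄ - mu_0)^T · [...] = (-0.5)·(-0.8179) + (4.5)·(0.6201) = 3.1992.

Step 5 — scale by n: T² = 6 · 3.1992 = 19.1953.

T² ≈ 19.1953


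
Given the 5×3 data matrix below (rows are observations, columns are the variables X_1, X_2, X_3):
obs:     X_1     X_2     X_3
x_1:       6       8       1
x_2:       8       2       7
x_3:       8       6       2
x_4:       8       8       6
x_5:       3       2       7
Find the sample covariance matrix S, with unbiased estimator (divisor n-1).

Step 1 — column means:
  mean(X_1) = (6 + 8 + 8 + 8 + 3) / 5 = 33/5 = 6.6
  mean(X_2) = (8 + 2 + 6 + 8 + 2) / 5 = 26/5 = 5.2
  mean(X_3) = (1 + 7 + 2 + 6 + 7) / 5 = 23/5 = 4.6

Step 2 — sample covariance S[i,j] = (1/(n-1)) · Σ_k (x_{k,i} - mean_i) · (x_{k,j} - mean_j), with n-1 = 4.
  S[X_1,X_1] = ((-0.6)·(-0.6) + (1.4)·(1.4) + (1.4)·(1.4) + (1.4)·(1.4) + (-3.6)·(-3.6)) / 4 = 19.2/4 = 4.8
  S[X_1,X_2] = ((-0.6)·(2.8) + (1.4)·(-3.2) + (1.4)·(0.8) + (1.4)·(2.8) + (-3.6)·(-3.2)) / 4 = 10.4/4 = 2.6
  S[X_1,X_3] = ((-0.6)·(-3.6) + (1.4)·(2.4) + (1.4)·(-2.6) + (1.4)·(1.4) + (-3.6)·(2.4)) / 4 = -4.8/4 = -1.2
  S[X_2,X_2] = ((2.8)·(2.8) + (-3.2)·(-3.2) + (0.8)·(0.8) + (2.8)·(2.8) + (-3.2)·(-3.2)) / 4 = 36.8/4 = 9.2
  S[X_2,X_3] = ((2.8)·(-3.6) + (-3.2)·(2.4) + (0.8)·(-2.6) + (2.8)·(1.4) + (-3.2)·(2.4)) / 4 = -23.6/4 = -5.9
  S[X_3,X_3] = ((-3.6)·(-3.6) + (2.4)·(2.4) + (-2.6)·(-2.6) + (1.4)·(1.4) + (2.4)·(2.4)) / 4 = 33.2/4 = 8.3

S is symmetric (S[j,i] = S[i,j]). Assembling:

S = [[4.8, 2.6, -1.2],
 [2.6, 9.2, -5.9],
 [-1.2, -5.9, 8.3]]


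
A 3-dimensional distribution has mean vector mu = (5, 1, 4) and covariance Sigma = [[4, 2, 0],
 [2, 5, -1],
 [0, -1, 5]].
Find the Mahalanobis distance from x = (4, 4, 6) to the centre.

Step 1 — centre the observation: (x - mu) = (-1, 3, 2).

Step 2 — invert Sigma (cofactor / det for 3×3, or solve directly):
  Sigma^{-1} = [[0.3158, -0.1316, -0.0263],
 [-0.1316, 0.2632, 0.0526],
 [-0.0263, 0.0526, 0.2105]].

Step 3 — form the quadratic (x - mu)^T · Sigma^{-1} · (x - mu):
  Sigma^{-1} · (x - mu) = (-0.7632, 1.0263, 0.6053).
  (x - mu)^T · [Sigma^{-1} · (x - mu)] = (-1)·(-0.7632) + (3)·(1.0263) + (2)·(0.6053) = 5.0526.

Step 4 — take square root: d = √(5.0526) ≈ 2.2478.

d(x, mu) = √(5.0526) ≈ 2.2478


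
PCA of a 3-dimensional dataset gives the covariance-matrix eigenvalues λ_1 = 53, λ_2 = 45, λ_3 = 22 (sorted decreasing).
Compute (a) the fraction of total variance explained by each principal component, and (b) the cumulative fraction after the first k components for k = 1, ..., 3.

Step 1 — total variance = trace(Sigma) = Σ λ_i = 53 + 45 + 22 = 120.

Step 2 — fraction explained by component i = λ_i / Σ λ:
  PC1: 53/120 = 0.4417
  PC2: 45/120 = 0.375
  PC3: 22/120 = 0.1833

Step 3 — cumulative fraction after k components = (λ_1 + ... + λ_k) / Σ λ:
  k = 1: 53/120 = 0.4417
  k = 2: (53 + 45)/120 = 98/120 = 0.8167
  k = 3: (53 + 45 + 22)/120 = 120/120 = 1

Summary (fraction, with percent):

explained: PC1 0.4417 (44.17%), PC2 0.375 (37.5%), PC3 0.1833 (18.33%);  cumulative: 0.4417, 0.8167, 1


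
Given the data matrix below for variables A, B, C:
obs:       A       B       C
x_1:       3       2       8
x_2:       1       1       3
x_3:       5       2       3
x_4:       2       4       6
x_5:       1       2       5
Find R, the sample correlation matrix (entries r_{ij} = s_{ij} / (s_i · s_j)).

Step 1 — column means:
  mean(A) = (3 + 1 + 5 + 2 + 1) / 5 = 12/5 = 2.4
  mean(B) = (2 + 1 + 2 + 4 + 2) / 5 = 11/5 = 2.2
  mean(C) = (8 + 3 + 3 + 6 + 5) / 5 = 25/5 = 5

Step 2 — sample variances and covariances s[i,j] = (1/(n-1)) · Σ_k (x_{k,i} - mean_i) · (x_{k,j} - mean_j), with n-1 = 4:
  s[A,A] = ((0.6)·(0.6) + (-1.4)·(-1.4) + (2.6)·(2.6) + (-0.4)·(-0.4) + (-1.4)·(-1.4)) / 4 = 11.2/4 = 2.8
  s[A,B] = ((0.6)·(-0.2) + (-1.4)·(-1.2) + (2.6)·(-0.2) + (-0.4)·(1.8) + (-1.4)·(-0.2)) / 4 = 0.6/4 = 0.15
  s[A,C] = ((0.6)·(3) + (-1.4)·(-2) + (2.6)·(-2) + (-0.4)·(1) + (-1.4)·(0)) / 4 = -1/4 = -0.25
  s[B,B] = ((-0.2)·(-0.2) + (-1.2)·(-1.2) + (-0.2)·(-0.2) + (1.8)·(1.8) + (-0.2)·(-0.2)) / 4 = 4.8/4 = 1.2
  s[B,C] = ((-0.2)·(3) + (-1.2)·(-2) + (-0.2)·(-2) + (1.8)·(1) + (-0.2)·(0)) / 4 = 4/4 = 1
  s[C,C] = ((3)·(3) + (-2)·(-2) + (-2)·(-2) + (1)·(1) + (0)·(0)) / 4 = 18/4 = 4.5
  Sample standard deviations s_i = √(s[i,i]):
  s(A) = √(2.8) = 1.6733
  s(B) = √(1.2) = 1.0954
  s(C) = √(4.5) = 2.1213

Step 3 — r_{ij} = s_{ij} / (s_i · s_j):
  r[A,A] = 1 (diagonal).
  r[A,B] = 0.15 / (1.6733 · 1.0954) = 0.15 / 1.833 = 0.0818
  r[A,C] = -0.25 / (1.6733 · 2.1213) = -0.25 / 3.5496 = -0.0704
  r[B,B] = 1 (diagonal).
  r[B,C] = 1 / (1.0954 · 2.1213) = 1 / 2.3238 = 0.4303
  r[C,C] = 1 (diagonal).

R is symmetric with unit diagonal. Assembling:

R = [[1, 0.0818, -0.0704],
 [0.0818, 1, 0.4303],
 [-0.0704, 0.4303, 1]]


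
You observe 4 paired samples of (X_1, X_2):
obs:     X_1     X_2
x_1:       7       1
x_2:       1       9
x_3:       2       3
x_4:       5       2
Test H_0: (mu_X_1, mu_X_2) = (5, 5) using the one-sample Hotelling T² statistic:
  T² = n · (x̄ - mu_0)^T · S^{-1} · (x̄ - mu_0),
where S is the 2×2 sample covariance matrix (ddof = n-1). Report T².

Step 1 — sample mean vector:
  mean(X_1) = (7 + 1 + 2 + 5) / 4 = 15/4 = 3.75
  mean(X_2) = (1 + 9 + 3 + 2) / 4 = 15/4 = 3.75
  x̄ = (3.75, 3.75),  deviation x̄ - mu_0 = (3.75, 3.75) - (5, 5) = (-1.25, -1.25).

Step 2 — sample covariance matrix, S[i,j] = (1/(n-1)) · Σ_k (x_{k,i} - mean_i) · (x_{k,j} - mean_j), divisor n-1 = 3:
  S[X_1,X_1] = ((3.25)·(3.25) + (-2.75)·(-2.75) + (-1.75)·(-1.75) + (1.25)·(1.25)) / 3 = 22.75/3 = 7.5833
  S[X_1,X_2] = ((3.25)·(-2.75) + (-2.75)·(5.25) + (-1.75)·(-0.75) + (1.25)·(-1.75)) / 3 = -24.25/3 = -8.0833
  S[X_2,X_2] = ((-2.75)·(-2.75) + (5.25)·(5.25) + (-0.75)·(-0.75) + (-1.75)·(-1.75)) / 3 = 38.75/3 = 12.9167
  S = [[7.5833, -8.0833],
 [-8.0833, 12.9167]].

Step 3 — invert S. det(S) = 7.5833·12.9167 - (-8.0833)² = 32.6111.
  S^{-1} = (1/det) · [[d, -b], [-b, a]] = [[0.3961, 0.2479],
 [0.2479, 0.2325]].

Step 4 — quadratic form (x̄ - mu_0)^T · S^{-1} · (x̄ - mu_0):
  S^{-1} · (x̄ - mu_0) = (-0.8049, -0.6005),
  (x̄ - mu_0)^T · [...] = (-1.25)·(-0.8049) + (-1.25)·(-0.6005) = 1.7568.

Step 5 — scale by n: T² = 4 · 1.7568 = 7.0273.

T² ≈ 7.0273


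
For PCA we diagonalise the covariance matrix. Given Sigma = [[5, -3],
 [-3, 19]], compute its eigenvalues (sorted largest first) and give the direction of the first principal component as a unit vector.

Step 1 — characteristic polynomial of 2×2 Sigma:
  det(Sigma - λI) = λ² - trace · λ + det = 0.
  trace = 5 + 19 = 24, det = 5·19 - (-3)² = 86.
Step 2 — discriminant:
  Δ = trace² - 4·det = 576 - 344 = 232.
Step 3 — eigenvalues:
  λ = (trace ± √Δ)/2 = (24 ± 15.2315)/2,
  λ_1 = 19.6158,  λ_2 = 4.3842.

Step 4 — unit eigenvector for λ_1: solve (Sigma - λ_1 I)v = 0. First row:
  (5 - 19.6158)·v_x + (-3)·v_y = 0, i.e. (-14.6158)·v_x + (-3)·v_y = 0,
  so v ∝ (b, λ_1 - a) = (-3, 14.6158); multiply by -1 so the first entry is positive: u = (3, -14.6158).
  ||u|| = √((3)² + (-14.6158)²) = √(222.6208) ≈ 14.9205,
  v_1 = u/||u|| ≈ (0.2011, -0.9796) (||v_1|| = 1).

λ_1 = 19.6158,  λ_2 = 4.3842;  v_1 ≈ (0.2011, -0.9796)


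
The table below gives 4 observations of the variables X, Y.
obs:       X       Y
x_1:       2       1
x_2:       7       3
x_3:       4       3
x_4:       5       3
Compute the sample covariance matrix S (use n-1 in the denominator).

Step 1 — column means:
  mean(X) = (2 + 7 + 4 + 5) / 4 = 18/4 = 4.5
  mean(Y) = (1 + 3 + 3 + 3) / 4 = 10/4 = 2.5

Step 2 — sample covariance S[i,j] = (1/(n-1)) · Σ_k (x_{k,i} - mean_i) · (x_{k,j} - mean_j), with n-1 = 3.
  S[X,X] = ((-2.5)·(-2.5) + (2.5)·(2.5) + (-0.5)·(-0.5) + (0.5)·(0.5)) / 3 = 13/3 = 4.3333
  S[X,Y] = ((-2.5)·(-1.5) + (2.5)·(0.5) + (-0.5)·(0.5) + (0.5)·(0.5)) / 3 = 5/3 = 1.6667
  S[Y,Y] = ((-1.5)·(-1.5) + (0.5)·(0.5) + (0.5)·(0.5) + (0.5)·(0.5)) / 3 = 3/3 = 1

S is symmetric (S[j,i] = S[i,j]). Assembling:

S = [[4.3333, 1.6667],
 [1.6667, 1]]


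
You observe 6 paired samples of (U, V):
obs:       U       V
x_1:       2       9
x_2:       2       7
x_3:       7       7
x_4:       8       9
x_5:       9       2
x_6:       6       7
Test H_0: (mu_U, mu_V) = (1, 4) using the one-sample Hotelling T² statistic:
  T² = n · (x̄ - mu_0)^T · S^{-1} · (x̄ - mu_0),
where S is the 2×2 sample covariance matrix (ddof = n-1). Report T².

Step 1 — sample mean vector:
  mean(U) = (2 + 2 + 7 + 8 + 9 + 6) / 6 = 34/6 = 5.6667
  mean(V) = (9 + 7 + 7 + 9 + 2 + 7) / 6 = 41/6 = 6.8333
  x̄ = (5.6667, 6.8333),  deviation x̄ - mu_0 = (5.6667, 6.8333) - (1, 4) = (4.6667, 2.8333).

Step 2 — sample covariance matrix, S[i,j] = (1/(n-1)) · Σ_k (x_{k,i} - mean_i) · (x_{k,j} - mean_j), divisor n-1 = 5:
  S[U,U] = ((-3.6667)·(-3.6667) + (-3.6667)·(-3.6667) + (1.3333)·(1.3333) + (2.3333)·(2.3333) + (3.3333)·(3.3333) + (0.3333)·(0.3333)) / 5 = 45.3333/5 = 9.0667
  S[U,V] = ((-3.6667)·(2.1667) + (-3.6667)·(0.1667) + (1.3333)·(0.1667) + (2.3333)·(2.1667) + (3.3333)·(-4.8333) + (0.3333)·(0.1667)) / 5 = -19.3333/5 = -3.8667
  S[V,V] = ((2.1667)·(2.1667) + (0.1667)·(0.1667) + (0.1667)·(0.1667) + (2.1667)·(2.1667) + (-4.8333)·(-4.8333) + (0.1667)·(0.1667)) / 5 = 32.8333/5 = 6.5667
  S = [[9.0667, -3.8667],
 [-3.8667, 6.5667]].

Step 3 — invert S. det(S) = 9.0667·6.5667 - (-3.8667)² = 44.5867.
  S^{-1} = (1/det) · [[d, -b], [-b, a]] = [[0.1473, 0.0867],
 [0.0867, 0.2033]].

Step 4 — quadratic form (x̄ - mu_0)^T · S^{-1} · (x̄ - mu_0):
  S^{-1} · (x̄ - mu_0) = (0.933, 0.9809),
  (x̄ - mu_0)^T · [...] = (4.6667)·(0.933) + (2.8333)·(0.9809) = 7.1332.

Step 5 — scale by n: T² = 6 · 7.1332 = 42.799.

T² ≈ 42.799


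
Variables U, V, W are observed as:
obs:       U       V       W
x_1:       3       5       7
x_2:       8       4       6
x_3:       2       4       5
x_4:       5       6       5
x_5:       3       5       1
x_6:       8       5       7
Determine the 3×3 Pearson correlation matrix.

Step 1 — column means:
  mean(U) = (3 + 8 + 2 + 5 + 3 + 8) / 6 = 29/6 = 4.8333
  mean(V) = (5 + 4 + 4 + 6 + 5 + 5) / 6 = 29/6 = 4.8333
  mean(W) = (7 + 6 + 5 + 5 + 1 + 7) / 6 = 31/6 = 5.1667

Step 2 — sample variances and covariances s[i,j] = (1/(n-1)) · Σ_k (x_{k,i} - mean_i) · (x_{k,j} - mean_j), with n-1 = 5:
  s[U,U] = ((-1.8333)·(-1.8333) + (3.1667)·(3.1667) + (-2.8333)·(-2.8333) + (0.1667)·(0.1667) + (-1.8333)·(-1.8333) + (3.1667)·(3.1667)) / 5 = 34.8333/5 = 6.9667
  s[U,V] = ((-1.8333)·(0.1667) + (3.1667)·(-0.8333) + (-2.8333)·(-0.8333) + (0.1667)·(1.1667) + (-1.8333)·(0.1667) + (3.1667)·(0.1667)) / 5 = -0.1667/5 = -0.0333
  s[U,W] = ((-1.8333)·(1.8333) + (3.1667)·(0.8333) + (-2.8333)·(-0.1667) + (0.1667)·(-0.1667) + (-1.8333)·(-4.1667) + (3.1667)·(1.8333)) / 5 = 13.1667/5 = 2.6333
  s[V,V] = ((0.1667)·(0.1667) + (-0.8333)·(-0.8333) + (-0.8333)·(-0.8333) + (1.1667)·(1.1667) + (0.1667)·(0.1667) + (0.1667)·(0.1667)) / 5 = 2.8333/5 = 0.5667
  s[V,W] = ((0.1667)·(1.8333) + (-0.8333)·(0.8333) + (-0.8333)·(-0.1667) + (1.1667)·(-0.1667) + (0.1667)·(-4.1667) + (0.1667)·(1.8333)) / 5 = -0.8333/5 = -0.1667
  s[W,W] = ((1.8333)·(1.8333) + (0.8333)·(0.8333) + (-0.1667)·(-0.1667) + (-0.1667)·(-0.1667) + (-4.1667)·(-4.1667) + (1.8333)·(1.8333)) / 5 = 24.8333/5 = 4.9667
  Sample standard deviations s_i = √(s[i,i]):
  s(U) = √(6.9667) = 2.6394
  s(V) = √(0.5667) = 0.7528
  s(W) = √(4.9667) = 2.2286

Step 3 — r_{ij} = s_{ij} / (s_i · s_j):
  r[U,U] = 1 (diagonal).
  r[U,V] = -0.0333 / (2.6394 · 0.7528) = -0.0333 / 1.9869 = -0.0168
  r[U,W] = 2.6333 / (2.6394 · 2.2286) = 2.6333 / 5.8823 = 0.4477
  r[V,V] = 1 (diagonal).
  r[V,W] = -0.1667 / (0.7528 · 2.2286) = -0.1667 / 1.6776 = -0.0993
  r[W,W] = 1 (diagonal).

R is symmetric with unit diagonal. Assembling:

R = [[1, -0.0168, 0.4477],
 [-0.0168, 1, -0.0993],
 [0.4477, -0.0993, 1]]


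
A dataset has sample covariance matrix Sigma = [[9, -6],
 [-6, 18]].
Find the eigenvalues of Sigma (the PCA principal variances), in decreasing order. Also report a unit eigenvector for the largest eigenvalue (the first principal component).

Step 1 — characteristic polynomial of 2×2 Sigma:
  det(Sigma - λI) = λ² - trace · λ + det = 0.
  trace = 9 + 18 = 27, det = 9·18 - (-6)² = 126.
Step 2 — discriminant:
  Δ = trace² - 4·det = 729 - 504 = 225.
Step 3 — eigenvalues:
  λ = (trace ± √Δ)/2 = (27 ± 15)/2,
  λ_1 = 21,  λ_2 = 6.

Step 4 — unit eigenvector for λ_1: solve (Sigma - λ_1 I)v = 0. First row:
  (9 - 21)·v_x + (-6)·v_y = 0, i.e. (-12)·v_x + (-6)·v_y = 0,
  so v ∝ (b, λ_1 - a) = (-6, 12); multiply by -1 so the first entry is positive: u = (6, -12).
  ||u|| = √((6)² + (-12)²) = √(180) ≈ 13.4164,
  v_1 = u/||u|| ≈ (0.4472, -0.8944) (||v_1|| = 1).

λ_1 = 21,  λ_2 = 6;  v_1 ≈ (0.4472, -0.8944)


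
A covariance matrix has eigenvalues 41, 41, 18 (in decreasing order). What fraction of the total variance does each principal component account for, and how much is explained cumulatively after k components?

Step 1 — total variance = trace(Sigma) = Σ λ_i = 41 + 41 + 18 = 100.

Step 2 — fraction explained by component i = λ_i / Σ λ:
  PC1: 41/100 = 0.41
  PC2: 41/100 = 0.41
  PC3: 18/100 = 0.18

Step 3 — cumulative fraction after k components = (λ_1 + ... + λ_k) / Σ λ:
  k = 1: 41/100 = 0.41
  k = 2: (41 + 41)/100 = 82/100 = 0.82
  k = 3: (41 + 41 + 18)/100 = 100/100 = 1

Summary (fraction, with percent):

explained: PC1 0.41 (41%), PC2 0.41 (41%), PC3 0.18 (18%);  cumulative: 0.41, 0.82, 1


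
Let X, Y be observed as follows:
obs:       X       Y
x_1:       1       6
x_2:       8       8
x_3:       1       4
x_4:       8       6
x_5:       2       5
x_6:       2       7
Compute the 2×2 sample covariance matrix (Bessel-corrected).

Step 1 — column means:
  mean(X) = (1 + 8 + 1 + 8 + 2 + 2) / 6 = 22/6 = 3.6667
  mean(Y) = (6 + 8 + 4 + 6 + 5 + 7) / 6 = 36/6 = 6

Step 2 — sample covariance S[i,j] = (1/(n-1)) · Σ_k (x_{k,i} - mean_i) · (x_{k,j} - mean_j), with n-1 = 5.
  S[X,X] = ((-2.6667)·(-2.6667) + (4.3333)·(4.3333) + (-2.6667)·(-2.6667) + (4.3333)·(4.3333) + (-1.6667)·(-1.6667) + (-1.6667)·(-1.6667)) / 5 = 57.3333/5 = 11.4667
  S[X,Y] = ((-2.6667)·(0) + (4.3333)·(2) + (-2.6667)·(-2) + (4.3333)·(0) + (-1.6667)·(-1) + (-1.6667)·(1)) / 5 = 14/5 = 2.8
  S[Y,Y] = ((0)·(0) + (2)·(2) + (-2)·(-2) + (0)·(0) + (-1)·(-1) + (1)·(1)) / 5 = 10/5 = 2

S is symmetric (S[j,i] = S[i,j]). Assembling:

S = [[11.4667, 2.8],
 [2.8, 2]]


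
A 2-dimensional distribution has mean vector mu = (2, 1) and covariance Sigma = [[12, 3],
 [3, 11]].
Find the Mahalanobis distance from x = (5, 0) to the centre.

Step 1 — centre the observation: (x - mu) = (3, -1).

Step 2 — invert Sigma. det(Sigma) = 12·11 - (3)² = 123.
  Sigma^{-1} = (1/det) · [[d, -b], [-b, a]] = [[0.0894, -0.0244],
 [-0.0244, 0.0976]].

Step 3 — form the quadratic (x - mu)^T · Sigma^{-1} · (x - mu):
  Sigma^{-1} · (x - mu) = (0.2927, -0.1707).
  (x - mu)^T · [Sigma^{-1} · (x - mu)] = (3)·(0.2927) + (-1)·(-0.1707) = 1.0488.

Step 4 — take square root: d = √(1.0488) ≈ 1.0241.

d(x, mu) = √(1.0488) ≈ 1.0241


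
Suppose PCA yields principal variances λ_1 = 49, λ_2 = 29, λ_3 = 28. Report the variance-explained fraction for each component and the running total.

Step 1 — total variance = trace(Sigma) = Σ λ_i = 49 + 29 + 28 = 106.

Step 2 — fraction explained by component i = λ_i / Σ λ:
  PC1: 49/106 = 0.4623
  PC2: 29/106 = 0.2736
  PC3: 28/106 = 0.2642

Step 3 — cumulative fraction after k components = (λ_1 + ... + λ_k) / Σ λ:
  k = 1: 49/106 = 0.4623
  k = 2: (49 + 29)/106 = 78/106 = 0.7358
  k = 3: (49 + 29 + 28)/106 = 106/106 = 1

Summary (fraction, with percent):

explained: PC1 0.4623 (46.23%), PC2 0.2736 (27.36%), PC3 0.2642 (26.42%);  cumulative: 0.4623, 0.7358, 1


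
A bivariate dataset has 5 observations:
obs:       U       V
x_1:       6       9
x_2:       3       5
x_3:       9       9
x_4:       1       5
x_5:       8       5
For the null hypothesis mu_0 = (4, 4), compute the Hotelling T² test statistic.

Step 1 — sample mean vector:
  mean(U) = (6 + 3 + 9 + 1 + 8) / 5 = 27/5 = 5.4
  mean(V) = (9 + 5 + 9 + 5 + 5) / 5 = 33/5 = 6.6
  x̄ = (5.4, 6.6),  deviation x̄ - mu_0 = (5.4, 6.6) - (4, 4) = (1.4, 2.6).

Step 2 — sample covariance matrix, S[i,j] = (1/(n-1)) · Σ_k (x_{k,i} - mean_i) · (x_{k,j} - mean_j), divisor n-1 = 4:
  S[U,U] = ((0.6)·(0.6) + (-2.4)·(-2.4) + (3.6)·(3.6) + (-4.4)·(-4.4) + (2.6)·(2.6)) / 4 = 45.2/4 = 11.3
  S[U,V] = ((0.6)·(2.4) + (-2.4)·(-1.6) + (3.6)·(2.4) + (-4.4)·(-1.6) + (2.6)·(-1.6)) / 4 = 16.8/4 = 4.2
  S[V,V] = ((2.4)·(2.4) + (-1.6)·(-1.6) + (2.4)·(2.4) + (-1.6)·(-1.6) + (-1.6)·(-1.6)) / 4 = 19.2/4 = 4.8
  S = [[11.3, 4.2],
 [4.2, 4.8]].

Step 3 — invert S. det(S) = 11.3·4.8 - (4.2)² = 36.6.
  S^{-1} = (1/det) · [[d, -b], [-b, a]] = [[0.1311, -0.1148],
 [-0.1148, 0.3087]].

Step 4 — quadratic form (x̄ - mu_0)^T · S^{-1} · (x̄ - mu_0):
  S^{-1} · (x̄ - mu_0) = (-0.1148, 0.6421),
  (x̄ - mu_0)^T · [...] = (1.4)·(-0.1148) + (2.6)·(0.6421) = 1.5087.

Step 5 — scale by n: T² = 5 · 1.5087 = 7.5437.

T² ≈ 7.5437


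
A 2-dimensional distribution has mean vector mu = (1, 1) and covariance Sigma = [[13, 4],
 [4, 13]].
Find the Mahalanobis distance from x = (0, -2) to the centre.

Step 1 — centre the observation: (x - mu) = (-1, -3).

Step 2 — invert Sigma. det(Sigma) = 13·13 - (4)² = 153.
  Sigma^{-1} = (1/det) · [[d, -b], [-b, a]] = [[0.085, -0.0261],
 [-0.0261, 0.085]].

Step 3 — form the quadratic (x - mu)^T · Sigma^{-1} · (x - mu):
  Sigma^{-1} · (x - mu) = (-0.0065, -0.2288).
  (x - mu)^T · [Sigma^{-1} · (x - mu)] = (-1)·(-0.0065) + (-3)·(-0.2288) = 0.6928.

Step 4 — take square root: d = √(0.6928) ≈ 0.8324.

d(x, mu) = √(0.6928) ≈ 0.8324


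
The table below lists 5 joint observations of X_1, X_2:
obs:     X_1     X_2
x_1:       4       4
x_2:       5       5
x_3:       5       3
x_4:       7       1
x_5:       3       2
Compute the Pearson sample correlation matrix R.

Step 1 — column means:
  mean(X_1) = (4 + 5 + 5 + 7 + 3) / 5 = 24/5 = 4.8
  mean(X_2) = (4 + 5 + 3 + 1 + 2) / 5 = 15/5 = 3

Step 2 — sample variances and covariances s[i,j] = (1/(n-1)) · Σ_k (x_{k,i} - mean_i) · (x_{k,j} - mean_j), with n-1 = 4:
  s[X_1,X_1] = ((-0.8)·(-0.8) + (0.2)·(0.2) + (0.2)·(0.2) + (2.2)·(2.2) + (-1.8)·(-1.8)) / 4 = 8.8/4 = 2.2
  s[X_1,X_2] = ((-0.8)·(1) + (0.2)·(2) + (0.2)·(0) + (2.2)·(-2) + (-1.8)·(-1)) / 4 = -3/4 = -0.75
  s[X_2,X_2] = ((1)·(1) + (2)·(2) + (0)·(0) + (-2)·(-2) + (-1)·(-1)) / 4 = 10/4 = 2.5
  Sample standard deviations s_i = √(s[i,i]):
  s(X_1) = √(2.2) = 1.4832
  s(X_2) = √(2.5) = 1.5811

Step 3 — r_{ij} = s_{ij} / (s_i · s_j):
  r[X_1,X_1] = 1 (diagonal).
  r[X_1,X_2] = -0.75 / (1.4832 · 1.5811) = -0.75 / 2.3452 = -0.3198
  r[X_2,X_2] = 1 (diagonal).

R is symmetric with unit diagonal. Assembling:

R = [[1, -0.3198],
 [-0.3198, 1]]


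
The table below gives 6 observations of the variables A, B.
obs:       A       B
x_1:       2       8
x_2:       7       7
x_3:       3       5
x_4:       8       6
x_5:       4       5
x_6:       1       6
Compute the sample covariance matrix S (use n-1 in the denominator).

Step 1 — column means:
  mean(A) = (2 + 7 + 3 + 8 + 4 + 1) / 6 = 25/6 = 4.1667
  mean(B) = (8 + 7 + 5 + 6 + 5 + 6) / 6 = 37/6 = 6.1667

Step 2 — sample covariance S[i,j] = (1/(n-1)) · Σ_k (x_{k,i} - mean_i) · (x_{k,j} - mean_j), with n-1 = 5.
  S[A,A] = ((-2.1667)·(-2.1667) + (2.8333)·(2.8333) + (-1.1667)·(-1.1667) + (3.8333)·(3.8333) + (-0.1667)·(-0.1667) + (-3.1667)·(-3.1667)) / 5 = 38.8333/5 = 7.7667
  S[A,B] = ((-2.1667)·(1.8333) + (2.8333)·(0.8333) + (-1.1667)·(-1.1667) + (3.8333)·(-0.1667) + (-0.1667)·(-1.1667) + (-3.1667)·(-0.1667)) / 5 = -0.1667/5 = -0.0333
  S[B,B] = ((1.8333)·(1.8333) + (0.8333)·(0.8333) + (-1.1667)·(-1.1667) + (-0.1667)·(-0.1667) + (-1.1667)·(-1.1667) + (-0.1667)·(-0.1667)) / 5 = 6.8333/5 = 1.3667

S is symmetric (S[j,i] = S[i,j]). Assembling:

S = [[7.7667, -0.0333],
 [-0.0333, 1.3667]]


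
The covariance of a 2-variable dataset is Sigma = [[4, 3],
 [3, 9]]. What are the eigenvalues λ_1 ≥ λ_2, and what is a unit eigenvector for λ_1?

Step 1 — characteristic polynomial of 2×2 Sigma:
  det(Sigma - λI) = λ² - trace · λ + det = 0.
  trace = 4 + 9 = 13, det = 4·9 - (3)² = 27.
Step 2 — discriminant:
  Δ = trace² - 4·det = 169 - 108 = 61.
Step 3 — eigenvalues:
  λ = (trace ± √Δ)/2 = (13 ± 7.8102)/2,
  λ_1 = 10.4051,  λ_2 = 2.5949.

Step 4 — unit eigenvector for λ_1: solve (Sigma - λ_1 I)v = 0. First row:
  (4 - 10.4051)·v_x + (3)·v_y = 0, i.e. (-6.4051)·v_x + (3)·v_y = 0,
  so v ∝ (b, λ_1 - a) = (3, 6.4051) = u.
  ||u|| = √((3)² + (6.4051)²) = √(50.0256) ≈ 7.0729,
  v_1 = u/||u|| ≈ (0.4242, 0.9056) (||v_1|| = 1).

λ_1 = 10.4051,  λ_2 = 2.5949;  v_1 ≈ (0.4242, 0.9056)


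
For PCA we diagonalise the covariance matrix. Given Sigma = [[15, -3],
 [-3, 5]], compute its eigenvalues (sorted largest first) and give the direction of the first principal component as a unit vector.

Step 1 — characteristic polynomial of 2×2 Sigma:
  det(Sigma - λI) = λ² - trace · λ + det = 0.
  trace = 15 + 5 = 20, det = 15·5 - (-3)² = 66.
Step 2 — discriminant:
  Δ = trace² - 4·det = 400 - 264 = 136.
Step 3 — eigenvalues:
  λ = (trace ± √Δ)/2 = (20 ± 11.6619)/2,
  λ_1 = 15.831,  λ_2 = 4.169.

Step 4 — unit eigenvector for λ_1: solve (Sigma - λ_1 I)v = 0. First row:
  (15 - 15.831)·v_x + (-3)·v_y = 0, i.e. (-0.831)·v_x + (-3)·v_y = 0,
  so v ∝ (b, λ_1 - a) = (-3, 0.831); multiply by -1 so the first entry is positive: u = (3, -0.831).
  ||u|| = √((3)² + (-0.831)²) = √(9.6905) ≈ 3.113,
  v_1 = u/||u|| ≈ (0.9637, -0.2669) (||v_1|| = 1).

λ_1 = 15.831,  λ_2 = 4.169;  v_1 ≈ (0.9637, -0.2669)


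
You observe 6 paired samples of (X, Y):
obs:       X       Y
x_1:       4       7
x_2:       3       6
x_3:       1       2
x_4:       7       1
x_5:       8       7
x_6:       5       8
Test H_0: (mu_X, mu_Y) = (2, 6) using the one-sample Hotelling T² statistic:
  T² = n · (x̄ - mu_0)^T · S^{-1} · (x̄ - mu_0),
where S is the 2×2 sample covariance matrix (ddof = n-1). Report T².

Step 1 — sample mean vector:
  mean(X) = (4 + 3 + 1 + 7 + 8 + 5) / 6 = 28/6 = 4.6667
  mean(Y) = (7 + 6 + 2 + 1 + 7 + 8) / 6 = 31/6 = 5.1667
  x̄ = (4.6667, 5.1667),  deviation x̄ - mu_0 = (4.6667, 5.1667) - (2, 6) = (2.6667, -0.8333).

Step 2 — sample covariance matrix, S[i,j] = (1/(n-1)) · Σ_k (x_{k,i} - mean_i) · (x_{k,j} - mean_j), divisor n-1 = 5:
  S[X,X] = ((-0.6667)·(-0.6667) + (-1.6667)·(-1.6667) + (-3.6667)·(-3.6667) + (2.3333)·(2.3333) + (3.3333)·(3.3333) + (0.3333)·(0.3333)) / 5 = 33.3333/5 = 6.6667
  S[X,Y] = ((-0.6667)·(1.8333) + (-1.6667)·(0.8333) + (-3.6667)·(-3.1667) + (2.3333)·(-4.1667) + (3.3333)·(1.8333) + (0.3333)·(2.8333)) / 5 = 6.3333/5 = 1.2667
  S[Y,Y] = ((1.8333)·(1.8333) + (0.8333)·(0.8333) + (-3.1667)·(-3.1667) + (-4.1667)·(-4.1667) + (1.8333)·(1.8333) + (2.8333)·(2.8333)) / 5 = 42.8333/5 = 8.5667
  S = [[6.6667, 1.2667],
 [1.2667, 8.5667]].

Step 3 — invert S. det(S) = 6.6667·8.5667 - (1.2667)² = 55.5067.
  S^{-1} = (1/det) · [[d, -b], [-b, a]] = [[0.1543, -0.0228],
 [-0.0228, 0.1201]].

Step 4 — quadratic form (x̄ - mu_0)^T · S^{-1} · (x̄ - mu_0):
  S^{-1} · (x̄ - mu_0) = (0.4306, -0.1609),
  (x̄ - mu_0)^T · [...] = (2.6667)·(0.4306) + (-0.8333)·(-0.1609) = 1.2823.

Step 5 — scale by n: T² = 6 · 1.2823 = 7.694.

T² ≈ 7.694


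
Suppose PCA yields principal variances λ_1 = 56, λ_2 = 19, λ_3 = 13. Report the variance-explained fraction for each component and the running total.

Step 1 — total variance = trace(Sigma) = Σ λ_i = 56 + 19 + 13 = 88.

Step 2 — fraction explained by component i = λ_i / Σ λ:
  PC1: 56/88 = 0.6364
  PC2: 19/88 = 0.2159
  PC3: 13/88 = 0.1477

Step 3 — cumulative fraction after k components = (λ_1 + ... + λ_k) / Σ λ:
  k = 1: 56/88 = 0.6364
  k = 2: (56 + 19)/88 = 75/88 = 0.8523
  k = 3: (56 + 19 + 13)/88 = 88/88 = 1

Summary (fraction, with percent):

explained: PC1 0.6364 (63.64%), PC2 0.2159 (21.59%), PC3 0.1477 (14.77%);  cumulative: 0.6364, 0.8523, 1


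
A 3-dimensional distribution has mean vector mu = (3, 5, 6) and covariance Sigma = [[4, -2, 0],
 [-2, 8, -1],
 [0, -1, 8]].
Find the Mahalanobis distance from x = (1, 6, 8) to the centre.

Step 1 — centre the observation: (x - mu) = (-2, 1, 2).

Step 2 — invert Sigma (cofactor / det for 3×3, or solve directly):
  Sigma^{-1} = [[0.2864, 0.0727, 0.0091],
 [0.0727, 0.1455, 0.0182],
 [0.0091, 0.0182, 0.1273]].

Step 3 — form the quadratic (x - mu)^T · Sigma^{-1} · (x - mu):
  Sigma^{-1} · (x - mu) = (-0.4818, 0.0364, 0.2545).
  (x - mu)^T · [Sigma^{-1} · (x - mu)] = (-2)·(-0.4818) + (1)·(0.0364) + (2)·(0.2545) = 1.5091.

Step 4 — take square root: d = √(1.5091) ≈ 1.2285.

d(x, mu) = √(1.5091) ≈ 1.2285


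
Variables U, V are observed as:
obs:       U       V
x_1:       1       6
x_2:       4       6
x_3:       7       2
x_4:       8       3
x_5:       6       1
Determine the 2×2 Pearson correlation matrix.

Step 1 — column means:
  mean(U) = (1 + 4 + 7 + 8 + 6) / 5 = 26/5 = 5.2
  mean(V) = (6 + 6 + 2 + 3 + 1) / 5 = 18/5 = 3.6

Step 2 — sample variances and covariances s[i,j] = (1/(n-1)) · Σ_k (x_{k,i} - mean_i) · (x_{k,j} - mean_j), with n-1 = 4:
  s[U,U] = ((-4.2)·(-4.2) + (-1.2)·(-1.2) + (1.8)·(1.8) + (2.8)·(2.8) + (0.8)·(0.8)) / 4 = 30.8/4 = 7.7
  s[U,V] = ((-4.2)·(2.4) + (-1.2)·(2.4) + (1.8)·(-1.6) + (2.8)·(-0.6) + (0.8)·(-2.6)) / 4 = -19.6/4 = -4.9
  s[V,V] = ((2.4)·(2.4) + (2.4)·(2.4) + (-1.6)·(-1.6) + (-0.6)·(-0.6) + (-2.6)·(-2.6)) / 4 = 21.2/4 = 5.3
  Sample standard deviations s_i = √(s[i,i]):
  s(U) = √(7.7) = 2.7749
  s(V) = √(5.3) = 2.3022

Step 3 — r_{ij} = s_{ij} / (s_i · s_j):
  r[U,U] = 1 (diagonal).
  r[U,V] = -4.9 / (2.7749 · 2.3022) = -4.9 / 6.3883 = -0.767
  r[V,V] = 1 (diagonal).

R is symmetric with unit diagonal. Assembling:

R = [[1, -0.767],
 [-0.767, 1]]
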